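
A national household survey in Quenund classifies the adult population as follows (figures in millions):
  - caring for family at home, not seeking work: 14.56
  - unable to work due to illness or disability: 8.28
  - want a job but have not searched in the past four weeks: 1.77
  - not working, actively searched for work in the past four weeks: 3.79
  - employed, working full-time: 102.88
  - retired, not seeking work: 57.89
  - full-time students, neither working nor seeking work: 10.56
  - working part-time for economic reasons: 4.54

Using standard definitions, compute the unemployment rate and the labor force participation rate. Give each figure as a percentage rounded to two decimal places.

Employed = 102.88 + 4.54 = 107.42 million (anyone who worked, including part-time for economic reasons, counts as employed).
Unemployed = 3.79 million.
Labor force = 107.42 + 3.79 = 111.21 million.
Not in labor force = 14.56 + 8.28 + 1.77 + 57.89 + 10.56 = 93.06 million (those not working and not actively searching are outside the labor force — including those who want a job but have given up searching).
Civilian working-age population = 111.21 + 93.06 = 204.27 million.
Unemployment rate = 3.79 / 111.21 = 3.41%.
Labor force participation rate = 111.21 / 204.27 = 54.44%.

Unemployment rate ≈ 3.41%; labor force participation rate ≈ 54.44%.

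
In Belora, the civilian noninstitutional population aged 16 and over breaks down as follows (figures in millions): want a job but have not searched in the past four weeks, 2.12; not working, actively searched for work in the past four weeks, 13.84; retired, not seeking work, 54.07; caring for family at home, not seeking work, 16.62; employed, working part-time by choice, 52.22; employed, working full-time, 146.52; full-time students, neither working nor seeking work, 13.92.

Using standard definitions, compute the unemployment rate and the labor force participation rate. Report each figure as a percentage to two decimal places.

Unemployment rate ≈ 6.51%; labor force participation rate ≈ 71.02%.

Employed = 52.22 + 146.52 = 198.74 million.
Unemployed = 13.84 million.
Labor force = 198.74 + 13.84 = 212.58 million.
Not in labor force = 2.12 + 54.07 + 16.62 + 13.92 = 86.73 million (those not working and not actively searching are outside the labor force — including those who want a job but have given up searching).
Civilian working-age population = 212.58 + 86.73 = 299.31 million.
Unemployment rate = 13.84 / 212.58 = 6.51%.
Labor force participation rate = 212.58 / 299.31 = 71.02%.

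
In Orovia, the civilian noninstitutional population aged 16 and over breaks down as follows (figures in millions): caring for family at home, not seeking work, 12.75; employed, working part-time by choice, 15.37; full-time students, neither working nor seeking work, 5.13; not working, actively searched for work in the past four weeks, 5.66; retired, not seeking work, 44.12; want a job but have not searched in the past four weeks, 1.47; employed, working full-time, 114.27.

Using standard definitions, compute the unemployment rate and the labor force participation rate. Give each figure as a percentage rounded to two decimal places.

Employed = 15.37 + 114.27 = 129.64 million.
Unemployed = 5.66 million.
Labor force = 129.64 + 5.66 = 135.30 million.
Not in labor force = 12.75 + 5.13 + 44.12 + 1.47 = 63.47 million (those not working and not actively searching are outside the labor force — including those who want a job but have given up searching).
Civilian working-age population = 135.30 + 63.47 = 198.77 million.
Unemployment rate = 5.66 / 135.30 = 4.18%.
Labor force participation rate = 135.30 / 198.77 = 68.07%.

Unemployment rate ≈ 4.18%; labor force participation rate ≈ 68.07%.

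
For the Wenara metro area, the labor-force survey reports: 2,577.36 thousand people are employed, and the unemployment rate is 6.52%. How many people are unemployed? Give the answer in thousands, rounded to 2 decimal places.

About 179.76 thousand are unemployed.

Let U be the number unemployed. The labor force is E + U, and U/(E+U) = 0.0652.
So U = 0.0652 × 2,577.36 / (1 − 0.0652) = 168.0439 / 0.9348 ≈ 179.76 thousand.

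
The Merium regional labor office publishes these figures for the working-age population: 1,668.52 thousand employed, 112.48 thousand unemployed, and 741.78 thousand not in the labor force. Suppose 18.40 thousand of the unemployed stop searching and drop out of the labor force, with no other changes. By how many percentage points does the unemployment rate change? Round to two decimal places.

The unemployment rate changes by −0.98 percentage points.

Initially, labor force = 1,668.52 + 112.48 = 1,781.00 thousand, so u = 112.48/1,781.00 = 6.32%.
After the change, unemployed and labor force both fall by 18.40 → E = 1,668.52, U = 94.08, labor force = 1,762.60 thousand.
New unemployment rate = 94.08 / 1,762.60 = 5.34%.
Change = 5.34% − 6.32% = −0.98 percentage points.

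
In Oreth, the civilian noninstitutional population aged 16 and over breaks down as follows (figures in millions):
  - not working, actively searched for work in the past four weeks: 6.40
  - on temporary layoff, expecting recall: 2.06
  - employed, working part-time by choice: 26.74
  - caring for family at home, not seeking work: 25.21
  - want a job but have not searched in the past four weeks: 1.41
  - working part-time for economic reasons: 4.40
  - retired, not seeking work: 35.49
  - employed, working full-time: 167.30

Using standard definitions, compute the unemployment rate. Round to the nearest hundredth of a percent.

Unemployment rate ≈ 4.09%.

Employed = 26.74 + 4.40 + 167.30 = 198.44 million (anyone who worked, including part-time for economic reasons, counts as employed).
Unemployed = 6.40 + 2.06 = 8.46 million (jobless and actively searching, or on temporary layoff).
Labor force = 198.44 + 8.46 = 206.90 million.
Unemployment rate = 8.46 / 206.90 = 4.09%.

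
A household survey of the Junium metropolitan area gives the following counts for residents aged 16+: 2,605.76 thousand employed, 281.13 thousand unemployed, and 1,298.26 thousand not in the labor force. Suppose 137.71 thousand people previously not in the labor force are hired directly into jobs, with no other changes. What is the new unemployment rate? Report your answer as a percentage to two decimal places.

New unemployment rate ≈ 9.29%.

Initially, labor force = 2,605.76 + 281.13 = 2,886.89 thousand, so u = 281.13/2,886.89 = 9.74%.
After the change, employed and labor force both rise by 137.71; unemployed unchanged → E = 2,743.47, U = 281.13, labor force = 3,024.60 thousand.
New unemployment rate = 281.13 / 3,024.60 = 9.29%.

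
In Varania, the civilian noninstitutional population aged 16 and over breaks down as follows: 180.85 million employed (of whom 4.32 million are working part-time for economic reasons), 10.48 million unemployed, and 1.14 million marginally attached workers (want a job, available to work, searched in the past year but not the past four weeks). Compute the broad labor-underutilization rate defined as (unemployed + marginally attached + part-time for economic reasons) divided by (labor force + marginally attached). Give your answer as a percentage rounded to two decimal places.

Labor force = 180.85 + 10.48 = 191.33 million.
Numerator = 10.48 + 1.14 + 4.32 = 15.94 million.
Denominator = 191.33 + 1.14 = 192.47 million.
Broad rate = 15.94 / 192.47 = 8.28%.

Broad underutilization rate ≈ 8.28%.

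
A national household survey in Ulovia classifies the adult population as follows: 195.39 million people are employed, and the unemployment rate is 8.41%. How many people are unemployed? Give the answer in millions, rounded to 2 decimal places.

About 17.94 million are unemployed.

Let U be the number unemployed. The labor force is E + U, and U/(E+U) = 0.0841.
So U = 0.0841 × 195.39 / (1 − 0.0841) = 16.4323 / 0.9159 ≈ 17.94 million.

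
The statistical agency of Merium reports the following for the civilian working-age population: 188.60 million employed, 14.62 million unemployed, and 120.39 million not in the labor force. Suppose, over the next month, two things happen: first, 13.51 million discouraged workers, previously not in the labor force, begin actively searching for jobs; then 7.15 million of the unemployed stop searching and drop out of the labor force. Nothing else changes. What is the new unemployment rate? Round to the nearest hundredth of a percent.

New unemployment rate ≈ 10.01%.

Initially, labor force = 188.60 + 14.62 = 203.22 million, so u = 14.62/203.22 = 7.19%.
After the first change, unemployed and labor force both rise by 13.51 → E = 188.60, U = 28.13, labor force = 216.73 million.
After the second change, unemployed and labor force both fall by 7.15 → E = 188.60, U = 20.98, labor force = 209.58 million.
New unemployment rate = 20.98 / 209.58 = 10.01%.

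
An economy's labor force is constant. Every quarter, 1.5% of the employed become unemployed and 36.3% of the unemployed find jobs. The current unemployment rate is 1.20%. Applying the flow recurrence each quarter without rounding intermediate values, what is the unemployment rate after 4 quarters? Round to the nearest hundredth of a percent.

With a fixed labor force, u_{t+1} = u_t + s·(1−u_t) − f·u_t = u_t·(1−s−f) + s.
Here 1−s−f = 0.622 and s = 0.015.
u_1 = 0.012000 × 0.622 + 0.015 = 0.022464.
u_2 = 0.022464 × 0.622 + 0.015 = 0.028973.
u_3 = 0.028973 × 0.622 + 0.015 = 0.033021.
u_4 = 0.033021 × 0.622 + 0.015 = 0.035539.

Unemployment rate after four quarters ≈ 3.55%.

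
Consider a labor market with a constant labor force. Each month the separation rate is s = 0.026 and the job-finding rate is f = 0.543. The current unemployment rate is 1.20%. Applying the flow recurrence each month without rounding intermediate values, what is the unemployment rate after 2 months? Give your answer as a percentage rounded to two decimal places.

With a fixed labor force, u_{t+1} = u_t + s·(1−u_t) − f·u_t = u_t·(1−s−f) + s.
Here 1−s−f = 0.431 and s = 0.026.
u_1 = 0.012000 × 0.431 + 0.026 = 0.031172.
u_2 = 0.031172 × 0.431 + 0.026 = 0.039435.

Unemployment rate after two months ≈ 3.94%.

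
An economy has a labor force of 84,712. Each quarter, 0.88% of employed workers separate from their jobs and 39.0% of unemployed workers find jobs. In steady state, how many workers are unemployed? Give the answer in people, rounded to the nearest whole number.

About 1,869 are unemployed in steady state.

Steady-state unemployment rate u* = s/(s+f) = 0.88/(0.88+39.0) = 0.022066.
Unemployed = u* × labor force = 0.022066 × 84,712 ≈ 1,869.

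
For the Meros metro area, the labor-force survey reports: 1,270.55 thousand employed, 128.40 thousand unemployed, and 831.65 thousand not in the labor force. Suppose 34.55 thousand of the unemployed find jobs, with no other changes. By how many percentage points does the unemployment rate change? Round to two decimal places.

Initially, labor force = 1,270.55 + 128.40 = 1,398.95 thousand, so u = 128.40/1,398.95 = 9.18%.
After the change, unemployed falls and employed rises by 34.55; labor force unchanged → E = 1,305.10, U = 93.85, labor force = 1,398.95 thousand.
New unemployment rate = 93.85 / 1,398.95 = 6.71%.
Change = 6.71% − 9.18% = −2.47 percentage points.

The unemployment rate changes by −2.47 percentage points.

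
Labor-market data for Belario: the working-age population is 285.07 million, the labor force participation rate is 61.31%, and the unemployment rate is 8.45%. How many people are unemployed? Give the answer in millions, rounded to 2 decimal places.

About 14.77 million are unemployed.

Labor force = 0.6131 × 285.07 = 174.78 million.
Unemployed = 0.0845 × 174.78 ≈ 14.77 million.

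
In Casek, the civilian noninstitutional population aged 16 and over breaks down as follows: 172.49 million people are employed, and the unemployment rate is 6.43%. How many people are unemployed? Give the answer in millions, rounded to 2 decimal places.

Let U be the number unemployed. The labor force is E + U, and U/(E+U) = 0.0643.
So U = 0.0643 × 172.49 / (1 − 0.0643) = 11.0911 / 0.9357 ≈ 11.85 million.

About 11.85 million are unemployed.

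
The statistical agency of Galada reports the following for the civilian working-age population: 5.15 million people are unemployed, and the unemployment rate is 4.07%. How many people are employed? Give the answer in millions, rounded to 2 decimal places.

About 121.39 million are employed.

Labor force = U / u = 5.15 / 0.0407 ≈ 126.54 million.
Employed = labor force − unemployed = 126.54 − 5.15 = 121.39 million.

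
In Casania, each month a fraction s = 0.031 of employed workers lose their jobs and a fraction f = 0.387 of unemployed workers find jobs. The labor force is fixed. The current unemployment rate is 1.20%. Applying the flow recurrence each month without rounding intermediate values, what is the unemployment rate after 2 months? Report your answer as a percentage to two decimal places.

Unemployment rate after two months ≈ 5.31%.

With a fixed labor force, u_{t+1} = u_t + s·(1−u_t) − f·u_t = u_t·(1−s−f) + s.
Here 1−s−f = 0.582 and s = 0.031.
u_1 = 0.012000 × 0.582 + 0.031 = 0.037984.
u_2 = 0.037984 × 0.582 + 0.031 = 0.053107.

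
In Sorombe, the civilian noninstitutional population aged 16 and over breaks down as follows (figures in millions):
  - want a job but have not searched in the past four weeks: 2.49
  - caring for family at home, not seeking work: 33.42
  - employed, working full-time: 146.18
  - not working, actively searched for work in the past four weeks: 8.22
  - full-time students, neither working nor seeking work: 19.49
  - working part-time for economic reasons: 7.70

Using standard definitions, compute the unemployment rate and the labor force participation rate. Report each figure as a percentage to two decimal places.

Employed = 146.18 + 7.70 = 153.88 million (anyone who worked, including part-time for economic reasons, counts as employed).
Unemployed = 8.22 million.
Labor force = 153.88 + 8.22 = 162.10 million.
Not in labor force = 2.49 + 33.42 + 19.49 = 55.40 million (those not working and not actively searching are outside the labor force — including those who want a job but have given up searching).
Civilian working-age population = 162.10 + 55.40 = 217.50 million.
Unemployment rate = 8.22 / 162.10 = 5.07%.
Labor force participation rate = 162.10 / 217.50 = 74.53%.

Unemployment rate ≈ 5.07%; labor force participation rate ≈ 74.53%.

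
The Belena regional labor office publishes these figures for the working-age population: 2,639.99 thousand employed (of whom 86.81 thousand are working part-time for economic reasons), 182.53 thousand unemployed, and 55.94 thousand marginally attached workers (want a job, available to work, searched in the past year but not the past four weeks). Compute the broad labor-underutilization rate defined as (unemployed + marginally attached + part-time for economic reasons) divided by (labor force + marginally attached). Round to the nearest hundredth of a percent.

Broad underutilization rate ≈ 11.30%.

Labor force = 2,639.99 + 182.53 = 2,822.52 thousand.
Numerator = 182.53 + 55.94 + 86.81 = 325.28 thousand.
Denominator = 2,822.52 + 55.94 = 2,878.46 thousand.
Broad rate = 325.28 / 2,878.46 = 11.30%.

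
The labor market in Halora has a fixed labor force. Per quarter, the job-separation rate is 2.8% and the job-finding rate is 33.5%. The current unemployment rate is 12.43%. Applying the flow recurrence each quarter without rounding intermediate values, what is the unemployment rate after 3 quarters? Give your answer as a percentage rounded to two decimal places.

With a fixed labor force, u_{t+1} = u_t + s·(1−u_t) − f·u_t = u_t·(1−s−f) + s.
Here 1−s−f = 0.637 and s = 0.028.
u_1 = 0.124300 × 0.637 + 0.028 = 0.107179.
u_2 = 0.107179 × 0.637 + 0.028 = 0.096273.
u_3 = 0.096273 × 0.637 + 0.028 = 0.089326.

Unemployment rate after three quarters ≈ 8.93%.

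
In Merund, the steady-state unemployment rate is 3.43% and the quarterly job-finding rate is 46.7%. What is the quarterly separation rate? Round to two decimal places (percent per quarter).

From u* = s/(s+f): s = u·f/(1−u).
s = 0.0343 × 46.7 / (1 − 0.0343) = 1.6018 / 0.9657 ≈ 1.66% per quarter.

Separation rate ≈ 1.66% per quarter.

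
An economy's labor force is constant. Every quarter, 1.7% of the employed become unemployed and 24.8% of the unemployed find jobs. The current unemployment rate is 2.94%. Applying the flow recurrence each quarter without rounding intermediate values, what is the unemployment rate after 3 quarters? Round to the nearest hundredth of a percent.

With a fixed labor force, u_{t+1} = u_t + s·(1−u_t) − f·u_t = u_t·(1−s−f) + s.
Here 1−s−f = 0.735 and s = 0.017.
u_1 = 0.029400 × 0.735 + 0.017 = 0.038609.
u_2 = 0.038609 × 0.735 + 0.017 = 0.045378.
u_3 = 0.045378 × 0.735 + 0.017 = 0.050353.

Unemployment rate after three quarters ≈ 5.04%.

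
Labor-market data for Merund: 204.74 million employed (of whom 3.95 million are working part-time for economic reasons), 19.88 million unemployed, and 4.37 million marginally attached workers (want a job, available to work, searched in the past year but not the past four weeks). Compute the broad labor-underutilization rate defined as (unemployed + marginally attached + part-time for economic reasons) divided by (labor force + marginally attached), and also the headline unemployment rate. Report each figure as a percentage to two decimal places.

Broad underutilization rate ≈ 12.31%; headline unemployment rate ≈ 8.85%.

Labor force = 204.74 + 19.88 = 224.62 million.
Numerator = 19.88 + 4.37 + 3.95 = 28.20 million.
Denominator = 224.62 + 4.37 = 228.99 million.
Broad rate = 28.20 / 228.99 = 12.31%.
Headline unemployment rate = 19.88 / 224.62 = 8.85%.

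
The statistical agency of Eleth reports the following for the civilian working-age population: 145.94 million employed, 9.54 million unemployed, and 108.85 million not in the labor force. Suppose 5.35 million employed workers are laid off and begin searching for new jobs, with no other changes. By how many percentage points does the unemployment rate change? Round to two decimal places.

Initially, labor force = 145.94 + 9.54 = 155.48 million, so u = 9.54/155.48 = 6.14%.
After the change, employed falls and unemployed rises by 5.35; labor force unchanged → E = 140.59, U = 14.89, labor force = 155.48 million.
New unemployment rate = 14.89 / 155.48 = 9.58%.
Change = 9.58% − 6.14% = +3.44 percentage points.

The unemployment rate changes by +3.44 percentage points.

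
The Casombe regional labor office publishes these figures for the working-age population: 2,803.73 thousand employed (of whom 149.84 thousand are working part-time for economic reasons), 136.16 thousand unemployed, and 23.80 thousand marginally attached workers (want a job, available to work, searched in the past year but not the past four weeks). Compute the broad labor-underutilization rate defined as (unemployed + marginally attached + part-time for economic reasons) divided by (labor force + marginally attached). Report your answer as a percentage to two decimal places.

Broad underutilization rate ≈ 10.45%.

Labor force = 2,803.73 + 136.16 = 2,939.89 thousand.
Numerator = 136.16 + 23.80 + 149.84 = 309.80 thousand.
Denominator = 2,939.89 + 23.80 = 2,963.69 thousand.
Broad rate = 309.80 / 2,963.69 = 10.45%.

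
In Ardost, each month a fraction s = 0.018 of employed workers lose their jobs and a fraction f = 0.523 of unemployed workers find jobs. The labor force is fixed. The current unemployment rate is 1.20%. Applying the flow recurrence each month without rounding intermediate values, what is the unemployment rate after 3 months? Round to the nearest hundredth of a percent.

Unemployment rate after three months ≈ 3.12%.

With a fixed labor force, u_{t+1} = u_t + s·(1−u_t) − f·u_t = u_t·(1−s−f) + s.
Here 1−s−f = 0.459 and s = 0.018.
u_1 = 0.012000 × 0.459 + 0.018 = 0.023508.
u_2 = 0.023508 × 0.459 + 0.018 = 0.028790.
u_3 = 0.028790 × 0.459 + 0.018 = 0.031215.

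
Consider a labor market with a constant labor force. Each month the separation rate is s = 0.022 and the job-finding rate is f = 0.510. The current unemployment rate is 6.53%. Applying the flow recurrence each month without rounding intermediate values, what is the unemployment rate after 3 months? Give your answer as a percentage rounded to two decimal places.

Unemployment rate after three months ≈ 4.38%.

With a fixed labor force, u_{t+1} = u_t + s·(1−u_t) − f·u_t = u_t·(1−s−f) + s.
Here 1−s−f = 0.468 and s = 0.022.
u_1 = 0.065300 × 0.468 + 0.022 = 0.052560.
u_2 = 0.052560 × 0.468 + 0.022 = 0.046598.
u_3 = 0.046598 × 0.468 + 0.022 = 0.043808.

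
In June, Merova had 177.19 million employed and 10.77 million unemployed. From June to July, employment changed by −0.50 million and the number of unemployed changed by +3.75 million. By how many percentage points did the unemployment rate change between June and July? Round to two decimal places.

June: labor force = 177.19 + 10.77 = 187.96; u = 10.77/187.96 = 5.73%.
July: labor force = 176.69 + 14.52 = 191.21; u = 14.52/191.21 = 7.59%.
Change = 7.59% − 5.73% = +1.86 pp.

The unemployment rate changed by +1.86 percentage points.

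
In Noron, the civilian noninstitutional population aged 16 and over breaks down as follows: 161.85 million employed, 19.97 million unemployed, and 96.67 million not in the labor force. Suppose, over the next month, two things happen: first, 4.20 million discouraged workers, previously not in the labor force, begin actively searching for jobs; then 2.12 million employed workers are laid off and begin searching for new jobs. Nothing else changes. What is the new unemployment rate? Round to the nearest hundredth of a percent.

New unemployment rate ≈ 14.13%.

Initially, labor force = 161.85 + 19.97 = 181.82 million, so u = 19.97/181.82 = 10.98%.
After the first change, unemployed and labor force both rise by 4.20 → E = 161.85, U = 24.17, labor force = 186.02 million.
After the second change, employed falls and unemployed rises by 2.12; labor force unchanged → E = 159.73, U = 26.29, labor force = 186.02 million.
New unemployment rate = 26.29 / 186.02 = 14.13%.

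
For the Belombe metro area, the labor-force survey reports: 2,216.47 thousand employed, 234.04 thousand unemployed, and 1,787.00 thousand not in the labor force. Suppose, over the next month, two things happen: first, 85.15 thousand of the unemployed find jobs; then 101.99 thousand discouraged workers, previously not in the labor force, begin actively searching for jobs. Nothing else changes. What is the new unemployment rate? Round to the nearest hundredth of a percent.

New unemployment rate ≈ 9.83%.

Initially, labor force = 2,216.47 + 234.04 = 2,450.51 thousand, so u = 234.04/2,450.51 = 9.55%.
After the first change, unemployed falls and employed rises by 85.15; labor force unchanged → E = 2,301.62, U = 148.89, labor force = 2,450.51 thousand.
After the second change, unemployed and labor force both rise by 101.99 → E = 2,301.62, U = 250.88, labor force = 2,552.50 thousand.
New unemployment rate = 250.88 / 2,552.50 = 9.83%.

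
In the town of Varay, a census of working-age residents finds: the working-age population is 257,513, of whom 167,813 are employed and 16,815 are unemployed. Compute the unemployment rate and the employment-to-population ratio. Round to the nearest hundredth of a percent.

Labor force = employed + unemployed = 167,813 + 16,815 = 184,628.
Unemployment rate = 16,815 / 184,628 = 9.11%.
Employment-population ratio = 167,813 / 257,513 = 65.17%.

Unemployment rate ≈ 9.11%; employment-population ratio ≈ 65.17%.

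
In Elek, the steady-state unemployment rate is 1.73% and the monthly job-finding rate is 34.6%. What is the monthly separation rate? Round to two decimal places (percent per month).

From u* = s/(s+f): s = u·f/(1−u).
s = 0.0173 × 34.6 / (1 − 0.0173) = 0.5986 / 0.9827 ≈ 0.61% per month.

Separation rate ≈ 0.61% per month.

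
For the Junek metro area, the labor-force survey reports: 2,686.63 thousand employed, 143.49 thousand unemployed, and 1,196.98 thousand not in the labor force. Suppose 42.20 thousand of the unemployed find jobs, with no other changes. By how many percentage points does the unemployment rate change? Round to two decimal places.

Initially, labor force = 2,686.63 + 143.49 = 2,830.12 thousand, so u = 143.49/2,830.12 = 5.07%.
After the change, unemployed falls and employed rises by 42.20; labor force unchanged → E = 2,728.83, U = 101.29, labor force = 2,830.12 thousand.
New unemployment rate = 101.29 / 2,830.12 = 3.58%.
Change = 3.58% − 5.07% = −1.49 percentage points.

The unemployment rate changes by −1.49 percentage points.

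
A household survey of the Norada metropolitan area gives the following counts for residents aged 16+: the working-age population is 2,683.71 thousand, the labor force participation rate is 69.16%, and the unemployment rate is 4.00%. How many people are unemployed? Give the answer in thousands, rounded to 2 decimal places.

Labor force = 0.6916 × 2,683.71 = 1,856.05 thousand.
Unemployed = 0.0400 × 1,856.05 ≈ 74.24 thousand.

About 74.24 thousand are unemployed.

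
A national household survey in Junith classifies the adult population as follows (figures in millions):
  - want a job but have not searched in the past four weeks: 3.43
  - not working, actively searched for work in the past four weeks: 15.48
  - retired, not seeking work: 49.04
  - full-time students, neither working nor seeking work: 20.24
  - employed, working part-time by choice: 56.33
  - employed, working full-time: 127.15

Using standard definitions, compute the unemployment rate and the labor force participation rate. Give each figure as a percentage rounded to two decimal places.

Unemployment rate ≈ 7.78%; labor force participation rate ≈ 73.24%.

Employed = 56.33 + 127.15 = 183.48 million.
Unemployed = 15.48 million.
Labor force = 183.48 + 15.48 = 198.96 million.
Not in labor force = 3.43 + 49.04 + 20.24 = 72.71 million (those not working and not actively searching are outside the labor force — including those who want a job but have given up searching).
Civilian working-age population = 198.96 + 72.71 = 271.67 million.
Unemployment rate = 15.48 / 198.96 = 7.78%.
Labor force participation rate = 198.96 / 271.67 = 73.24%.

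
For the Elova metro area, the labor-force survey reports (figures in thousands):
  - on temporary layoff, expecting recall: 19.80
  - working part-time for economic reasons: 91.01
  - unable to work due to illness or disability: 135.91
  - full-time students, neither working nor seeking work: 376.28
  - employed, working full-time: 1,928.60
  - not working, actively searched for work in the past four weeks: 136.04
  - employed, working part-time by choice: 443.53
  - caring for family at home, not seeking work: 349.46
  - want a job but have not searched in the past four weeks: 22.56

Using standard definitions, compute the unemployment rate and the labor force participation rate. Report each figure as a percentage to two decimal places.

Employed = 91.01 + 1,928.60 + 443.53 = 2,463.14 thousand (anyone who worked, including part-time for economic reasons, counts as employed).
Unemployed = 19.80 + 136.04 = 155.84 thousand (jobless and actively searching, or on temporary layoff).
Labor force = 2,463.14 + 155.84 = 2,618.98 thousand.
Not in labor force = 135.91 + 376.28 + 349.46 + 22.56 = 884.21 thousand (those not working and not actively searching are outside the labor force — including those who want a job but have given up searching).
Civilian working-age population = 2,618.98 + 884.21 = 3,503.19 thousand.
Unemployment rate = 155.84 / 2,618.98 = 5.95%.
Labor force participation rate = 2,618.98 / 3,503.19 = 74.76%.

Unemployment rate ≈ 5.95%; labor force participation rate ≈ 74.76%.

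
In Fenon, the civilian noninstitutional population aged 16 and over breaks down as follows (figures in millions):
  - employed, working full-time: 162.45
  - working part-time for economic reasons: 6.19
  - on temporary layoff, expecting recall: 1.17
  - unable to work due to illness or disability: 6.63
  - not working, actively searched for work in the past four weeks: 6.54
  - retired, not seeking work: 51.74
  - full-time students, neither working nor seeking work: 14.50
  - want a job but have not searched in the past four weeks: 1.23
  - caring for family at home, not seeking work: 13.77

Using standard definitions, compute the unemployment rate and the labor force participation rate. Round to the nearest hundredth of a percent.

Employed = 162.45 + 6.19 = 168.64 million (anyone who worked, including part-time for economic reasons, counts as employed).
Unemployed = 1.17 + 6.54 = 7.71 million (jobless and actively searching, or on temporary layoff).
Labor force = 168.64 + 7.71 = 176.35 million.
Not in labor force = 6.63 + 51.74 + 14.50 + 1.23 + 13.77 = 87.87 million (those not working and not actively searching are outside the labor force — including those who want a job but have given up searching).
Civilian working-age population = 176.35 + 87.87 = 264.22 million.
Unemployment rate = 7.71 / 176.35 = 4.37%.
Labor force participation rate = 176.35 / 264.22 = 66.74%.

Unemployment rate ≈ 4.37%; labor force participation rate ≈ 66.74%.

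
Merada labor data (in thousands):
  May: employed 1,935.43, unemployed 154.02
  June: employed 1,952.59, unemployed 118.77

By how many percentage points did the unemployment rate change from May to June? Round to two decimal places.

May: labor force = 1,935.43 + 154.02 = 2,089.45; u = 154.02/2,089.45 = 7.37%.
June: labor force = 1,952.59 + 118.77 = 2,071.36; u = 118.77/2,071.36 = 5.73%.
Change = 5.73% − 7.37% = −1.64 pp.

The unemployment rate changed by −1.64 percentage points.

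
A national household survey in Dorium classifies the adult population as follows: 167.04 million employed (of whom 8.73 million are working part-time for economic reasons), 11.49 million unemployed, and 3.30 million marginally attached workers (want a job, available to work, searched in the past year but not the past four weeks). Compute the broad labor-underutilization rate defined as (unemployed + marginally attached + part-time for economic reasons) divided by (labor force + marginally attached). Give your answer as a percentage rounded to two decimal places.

Labor force = 167.04 + 11.49 = 178.53 million.
Numerator = 11.49 + 3.30 + 8.73 = 23.52 million.
Denominator = 178.53 + 3.30 = 181.83 million.
Broad rate = 23.52 / 181.83 = 12.94%.

Broad underutilization rate ≈ 12.94%.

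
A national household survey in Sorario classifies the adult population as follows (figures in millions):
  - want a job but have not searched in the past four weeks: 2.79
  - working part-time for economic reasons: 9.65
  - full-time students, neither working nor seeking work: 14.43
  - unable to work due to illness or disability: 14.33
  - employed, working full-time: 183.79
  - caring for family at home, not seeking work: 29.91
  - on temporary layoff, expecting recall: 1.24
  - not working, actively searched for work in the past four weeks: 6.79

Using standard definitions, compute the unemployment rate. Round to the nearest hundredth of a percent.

Employed = 9.65 + 183.79 = 193.44 million (anyone who worked, including part-time for economic reasons, counts as employed).
Unemployed = 1.24 + 6.79 = 8.03 million (jobless and actively searching, or on temporary layoff).
Labor force = 193.44 + 8.03 = 201.47 million.
Unemployment rate = 8.03 / 201.47 = 3.99%.

Unemployment rate ≈ 3.99%.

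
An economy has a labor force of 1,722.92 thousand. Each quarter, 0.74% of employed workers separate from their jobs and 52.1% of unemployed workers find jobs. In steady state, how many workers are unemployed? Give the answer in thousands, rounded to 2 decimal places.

About 24.13 thousand are unemployed in steady state.

Steady-state unemployment rate u* = s/(s+f) = 0.74/(0.74+52.1) = 0.014005.
Unemployed = u* × labor force = 0.014005 × 1,722.92 ≈ 24.13 thousand.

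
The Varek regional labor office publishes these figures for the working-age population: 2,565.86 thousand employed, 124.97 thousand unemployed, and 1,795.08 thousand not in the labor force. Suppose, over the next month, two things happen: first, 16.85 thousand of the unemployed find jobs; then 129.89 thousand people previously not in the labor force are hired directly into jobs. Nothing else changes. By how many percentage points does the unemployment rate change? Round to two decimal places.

Initially, labor force = 2,565.86 + 124.97 = 2,690.83 thousand, so u = 124.97/2,690.83 = 4.64%.
After the first change, unemployed falls and employed rises by 16.85; labor force unchanged → E = 2,582.71, U = 108.12, labor force = 2,690.83 thousand.
After the second change, employed and labor force both rise by 129.89; unemployed unchanged → E = 2,712.60, U = 108.12, labor force = 2,820.72 thousand.
New unemployment rate = 108.12 / 2,820.72 = 3.83%.
Change = 3.83% − 4.64% = −0.81 percentage points.

The unemployment rate changes by −0.81 percentage points.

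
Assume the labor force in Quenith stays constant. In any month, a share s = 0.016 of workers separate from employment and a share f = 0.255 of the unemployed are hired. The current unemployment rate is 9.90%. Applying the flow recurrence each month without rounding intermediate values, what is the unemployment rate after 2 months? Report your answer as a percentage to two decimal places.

With a fixed labor force, u_{t+1} = u_t + s·(1−u_t) − f·u_t = u_t·(1−s−f) + s.
Here 1−s−f = 0.729 and s = 0.016.
u_1 = 0.099000 × 0.729 + 0.016 = 0.088171.
u_2 = 0.088171 × 0.729 + 0.016 = 0.080277.

Unemployment rate after two months ≈ 8.03%.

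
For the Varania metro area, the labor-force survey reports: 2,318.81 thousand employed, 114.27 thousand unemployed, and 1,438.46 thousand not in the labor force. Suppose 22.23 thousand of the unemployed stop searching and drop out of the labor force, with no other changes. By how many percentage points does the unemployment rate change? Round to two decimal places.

The unemployment rate changes by −0.88 percentage points.

Initially, labor force = 2,318.81 + 114.27 = 2,433.08 thousand, so u = 114.27/2,433.08 = 4.70%.
After the change, unemployed and labor force both fall by 22.23 → E = 2,318.81, U = 92.04, labor force = 2,410.85 thousand.
New unemployment rate = 92.04 / 2,410.85 = 3.82%.
Change = 3.82% − 4.70% = −0.88 percentage points.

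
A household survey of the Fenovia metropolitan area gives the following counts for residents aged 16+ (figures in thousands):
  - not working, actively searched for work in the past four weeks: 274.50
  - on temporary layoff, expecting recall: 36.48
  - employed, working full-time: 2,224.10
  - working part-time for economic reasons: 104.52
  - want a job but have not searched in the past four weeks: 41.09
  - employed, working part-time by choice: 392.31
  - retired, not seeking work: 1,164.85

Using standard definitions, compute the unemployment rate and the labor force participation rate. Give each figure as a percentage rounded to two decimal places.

Unemployment rate ≈ 10.26%; labor force participation rate ≈ 71.54%.

Employed = 2,224.10 + 104.52 + 392.31 = 2,720.93 thousand (anyone who worked, including part-time for economic reasons, counts as employed).
Unemployed = 274.50 + 36.48 = 310.98 thousand (jobless and actively searching, or on temporary layoff).
Labor force = 2,720.93 + 310.98 = 3,031.91 thousand.
Not in labor force = 41.09 + 1,164.85 = 1,205.94 thousand (those not working and not actively searching are outside the labor force — including those who want a job but have given up searching).
Civilian working-age population = 3,031.91 + 1,205.94 = 4,237.85 thousand.
Unemployment rate = 310.98 / 3,031.91 = 10.26%.
Labor force participation rate = 3,031.91 / 4,237.85 = 71.54%.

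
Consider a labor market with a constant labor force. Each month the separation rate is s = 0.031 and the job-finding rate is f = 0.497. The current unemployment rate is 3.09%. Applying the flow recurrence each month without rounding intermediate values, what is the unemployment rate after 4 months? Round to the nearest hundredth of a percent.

Unemployment rate after four months ≈ 5.73%.

With a fixed labor force, u_{t+1} = u_t + s·(1−u_t) − f·u_t = u_t·(1−s−f) + s.
Here 1−s−f = 0.472 and s = 0.031.
u_1 = 0.030900 × 0.472 + 0.031 = 0.045585.
u_2 = 0.045585 × 0.472 + 0.031 = 0.052516.
u_3 = 0.052516 × 0.472 + 0.031 = 0.055788.
u_4 = 0.055788 × 0.472 + 0.031 = 0.057332.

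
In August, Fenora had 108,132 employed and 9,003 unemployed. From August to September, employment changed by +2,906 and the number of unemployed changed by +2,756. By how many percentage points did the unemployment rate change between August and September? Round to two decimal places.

August: labor force = 108,132 + 9,003 = 117,135; u = 9,003/117,135 = 7.69%.
September: labor force = 111,038 + 11,759 = 122,797; u = 11,759/122,797 = 9.58%.
Change = 9.58% − 7.69% = +1.89 pp.

The unemployment rate changed by +1.89 percentage points.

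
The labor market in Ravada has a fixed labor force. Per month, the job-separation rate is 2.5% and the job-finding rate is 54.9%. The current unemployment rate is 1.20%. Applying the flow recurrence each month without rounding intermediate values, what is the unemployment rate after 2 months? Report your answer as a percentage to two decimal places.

Unemployment rate after two months ≈ 3.78%.

With a fixed labor force, u_{t+1} = u_t + s·(1−u_t) − f·u_t = u_t·(1−s−f) + s.
Here 1−s−f = 0.426 and s = 0.025.
u_1 = 0.012000 × 0.426 + 0.025 = 0.030112.
u_2 = 0.030112 × 0.426 + 0.025 = 0.037828.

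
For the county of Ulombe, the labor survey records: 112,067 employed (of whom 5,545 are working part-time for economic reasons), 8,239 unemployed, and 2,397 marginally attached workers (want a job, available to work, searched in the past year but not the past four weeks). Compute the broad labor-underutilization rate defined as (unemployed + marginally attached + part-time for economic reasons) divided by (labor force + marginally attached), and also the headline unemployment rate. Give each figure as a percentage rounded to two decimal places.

Labor force = 112,067 + 8,239 = 120,306.
Numerator = 8,239 + 2,397 + 5,545 = 16,181.
Denominator = 120,306 + 2,397 = 122,703.
Broad rate = 16,181 / 122,703 = 13.19%.
Headline unemployment rate = 8,239 / 120,306 = 6.85%.

Broad underutilization rate ≈ 13.19%; headline unemployment rate ≈ 6.85%.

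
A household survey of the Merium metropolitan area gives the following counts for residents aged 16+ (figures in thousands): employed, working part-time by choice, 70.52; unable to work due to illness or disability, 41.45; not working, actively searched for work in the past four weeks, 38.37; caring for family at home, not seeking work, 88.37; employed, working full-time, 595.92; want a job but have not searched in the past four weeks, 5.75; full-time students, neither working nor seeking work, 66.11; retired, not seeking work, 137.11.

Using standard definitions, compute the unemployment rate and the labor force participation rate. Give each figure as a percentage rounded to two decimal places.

Unemployment rate ≈ 5.44%; labor force participation rate ≈ 67.54%.

Employed = 70.52 + 595.92 = 666.44 thousand.
Unemployed = 38.37 thousand.
Labor force = 666.44 + 38.37 = 704.81 thousand.
Not in labor force = 41.45 + 88.37 + 5.75 + 66.11 + 137.11 = 338.79 thousand (those not working and not actively searching are outside the labor force — including those who want a job but have given up searching).
Civilian working-age population = 704.81 + 338.79 = 1,043.60 thousand.
Unemployment rate = 38.37 / 704.81 = 5.44%.
Labor force participation rate = 704.81 / 1,043.60 = 67.54%.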